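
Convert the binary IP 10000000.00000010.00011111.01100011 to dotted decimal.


10000000 = 128
00000010 = 2
00011111 = 31
01100011 = 99
IP: 128.2.31.99


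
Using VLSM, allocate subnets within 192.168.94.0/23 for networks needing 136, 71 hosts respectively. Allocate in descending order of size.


136 hosts -> /24 (254 usable): 192.168.94.0/24
71 hosts -> /25 (126 usable): 192.168.95.0/25
Allocation: 192.168.94.0/24 (136 hosts, 254 usable); 192.168.95.0/25 (71 hosts, 126 usable)


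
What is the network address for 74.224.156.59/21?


IP:   01001010.11100000.10011100.00111011
Mask: 11111111.11111111.11111000.00000000
AND operation:
Net:  01001010.11100000.10011000.00000000
Network: 74.224.152.0/21


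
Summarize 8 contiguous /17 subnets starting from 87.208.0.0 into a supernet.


Original prefix: /17
Number of subnets: 8 = 2^3
New prefix = 17 - 3 = 14
Supernet: 87.208.0.0/14


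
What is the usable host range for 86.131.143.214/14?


Network: 86.128.0.0
Broadcast: 86.131.255.255
First usable = network + 1
Last usable = broadcast - 1
Range: 86.128.0.1 to 86.131.255.254


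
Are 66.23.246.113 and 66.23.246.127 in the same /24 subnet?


Mask: 255.255.255.0
66.23.246.113 AND mask = 66.23.246.0
66.23.246.127 AND mask = 66.23.246.0
Yes, same subnet (66.23.246.0)


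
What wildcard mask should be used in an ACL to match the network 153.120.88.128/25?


Subnet mask: 255.255.255.128
Wildcard = 255.255.255.255 - subnet mask
255 - 255 = 0
255 - 255 = 0
255 - 255 = 0
255 - 128 = 127
Wildcard: 0.0.0.127


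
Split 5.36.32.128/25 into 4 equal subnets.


New prefix = 25 + 2 = 27
Each subnet has 32 addresses
  5.36.32.128/27
  5.36.32.160/27
  5.36.32.192/27
  5.36.32.224/27
Subnets: 5.36.32.128/27, 5.36.32.160/27, 5.36.32.192/27, 5.36.32.224/27


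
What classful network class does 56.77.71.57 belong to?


First octet: 56
Binary: 00111000
0xxxxxxx -> Class A (1-126)
Class A, default mask 255.0.0.0 (/8)


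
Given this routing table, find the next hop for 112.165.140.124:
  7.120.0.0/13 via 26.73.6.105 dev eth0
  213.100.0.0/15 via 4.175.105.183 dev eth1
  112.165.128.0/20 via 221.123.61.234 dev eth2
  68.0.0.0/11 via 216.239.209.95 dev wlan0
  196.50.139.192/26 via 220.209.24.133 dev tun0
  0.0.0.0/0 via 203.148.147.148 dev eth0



Longest prefix match for 112.165.140.124:
  /13 7.120.0.0: no
  /15 213.100.0.0: no
  /20 112.165.128.0: MATCH
  /11 68.0.0.0: no
  /26 196.50.139.192: no
  /0 0.0.0.0: MATCH
Selected: next-hop 221.123.61.234 via eth2 (matched /20)


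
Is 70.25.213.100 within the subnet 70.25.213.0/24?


Subnet network: 70.25.213.0
Test IP AND mask: 70.25.213.0
Yes, 70.25.213.100 is in 70.25.213.0/24


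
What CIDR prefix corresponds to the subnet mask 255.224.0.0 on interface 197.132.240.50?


Binary: 11111111.11100000.00000000.00000000
Count leading 1s
Prefix: /11


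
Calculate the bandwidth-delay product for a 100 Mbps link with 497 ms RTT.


BDP = bandwidth * RTT
= 100 Mbps * 497 ms
= 100 * 1e6 * 497 / 1000 bits
= 49700000 bits
= 6212500 bytes
= 6066.8945 KB
BDP = 49700000 bits (6212500 bytes)


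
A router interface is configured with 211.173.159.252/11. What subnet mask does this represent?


/11 means 11 network bits, 21 host bits
Binary: 11111111111000000000000000000000
Mask: 255.224.0.0


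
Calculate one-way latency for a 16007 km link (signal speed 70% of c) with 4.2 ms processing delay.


Speed = 0.7 * 3e5 km/s = 210000 km/s
Propagation delay = 16007 / 210000 = 0.0762 s = 76.2238 ms
Processing delay = 4.2 ms
Total one-way latency = 80.4238 ms


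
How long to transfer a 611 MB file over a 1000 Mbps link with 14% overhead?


Effective throughput = 1000 * (1 - 14/100) = 860 Mbps
File size in Mb = 611 * 8 = 4888 Mb
Time = 4888 / 860
Time = 5.6837 seconds


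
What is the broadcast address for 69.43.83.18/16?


Network: 69.43.0.0/16
Host bits = 16
Set all host bits to 1:
Broadcast: 69.43.255.255


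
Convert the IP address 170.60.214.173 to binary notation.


170 = 10101010
60 = 00111100
214 = 11010110
173 = 10101101
Binary: 10101010.00111100.11010110.10101101


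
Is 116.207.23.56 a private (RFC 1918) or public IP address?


RFC 1918 private ranges:
  10.0.0.0/8 (10.0.0.0 - 10.255.255.255)
  172.16.0.0/12 (172.16.0.0 - 172.31.255.255)
  192.168.0.0/16 (192.168.0.0 - 192.168.255.255)
Public (not in any RFC 1918 range)


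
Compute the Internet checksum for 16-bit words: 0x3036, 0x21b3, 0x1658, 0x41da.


Sum all words (with carry folding):
+ 0x3036 = 0x3036
+ 0x21b3 = 0x51e9
+ 0x1658 = 0x6841
+ 0x41da = 0xaa1b
One's complement: ~0xaa1b
Checksum = 0x55e4


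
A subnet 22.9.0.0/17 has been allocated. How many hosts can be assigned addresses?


Host bits = 32 - 17 = 15
Total addresses = 2^15 = 32768
Usable = total - 2 (network and broadcast)
Usable hosts: 32766


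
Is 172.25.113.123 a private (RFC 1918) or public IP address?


RFC 1918 private ranges:
  10.0.0.0/8 (10.0.0.0 - 10.255.255.255)
  172.16.0.0/12 (172.16.0.0 - 172.31.255.255)
  192.168.0.0/16 (192.168.0.0 - 192.168.255.255)
Private (in 172.16.0.0/12)


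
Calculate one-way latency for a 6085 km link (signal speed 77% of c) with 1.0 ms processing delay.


Speed = 0.77 * 3e5 km/s = 231000 km/s
Propagation delay = 6085 / 231000 = 0.0263 s = 26.342 ms
Processing delay = 1.0 ms
Total one-way latency = 27.342 ms


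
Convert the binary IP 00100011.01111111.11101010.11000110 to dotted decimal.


00100011 = 35
01111111 = 127
11101010 = 234
11000110 = 198
IP: 35.127.234.198


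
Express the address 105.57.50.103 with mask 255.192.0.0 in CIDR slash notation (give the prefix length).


Binary: 11111111.11000000.00000000.00000000
Count leading 1s
Prefix: /10


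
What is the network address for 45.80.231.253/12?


IP:   00101101.01010000.11100111.11111101
Mask: 11111111.11110000.00000000.00000000
AND operation:
Net:  00101101.01010000.00000000.00000000
Network: 45.80.0.0/12


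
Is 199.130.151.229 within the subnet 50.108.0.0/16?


Subnet network: 50.108.0.0
Test IP AND mask: 199.130.0.0
No, 199.130.151.229 is not in 50.108.0.0/16


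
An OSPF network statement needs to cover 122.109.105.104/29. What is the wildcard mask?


Subnet mask: 255.255.255.248
Wildcard = 255.255.255.255 - subnet mask
255 - 255 = 0
255 - 255 = 0
255 - 255 = 0
255 - 248 = 7
Wildcard: 0.0.0.7


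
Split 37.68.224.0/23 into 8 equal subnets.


New prefix = 23 + 3 = 26
Each subnet has 64 addresses
  37.68.224.0/26
  37.68.224.64/26
  37.68.224.128/26
  37.68.224.192/26
  37.68.225.0/26
  37.68.225.64/26
  37.68.225.128/26
  37.68.225.192/26
Subnets: 37.68.224.0/26, 37.68.224.64/26, 37.68.224.128/26, 37.68.224.192/26, 37.68.225.0/26, 37.68.225.64/26, 37.68.225.128/26, 37.68.225.192/26


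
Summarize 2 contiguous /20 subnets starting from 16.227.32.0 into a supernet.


Original prefix: /20
Number of subnets: 2 = 2^1
New prefix = 20 - 1 = 19
Supernet: 16.227.32.0/19


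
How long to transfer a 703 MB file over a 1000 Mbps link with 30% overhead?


Effective throughput = 1000 * (1 - 30/100) = 700 Mbps
File size in Mb = 703 * 8 = 5624 Mb
Time = 5624 / 700
Time = 8.0343 seconds


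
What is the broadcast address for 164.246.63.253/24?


Network: 164.246.63.0/24
Host bits = 8
Set all host bits to 1:
Broadcast: 164.246.63.255


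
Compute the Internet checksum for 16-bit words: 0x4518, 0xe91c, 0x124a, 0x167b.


Sum all words (with carry folding):
+ 0x4518 = 0x4518
+ 0xe91c = 0x2e35
+ 0x124a = 0x407f
+ 0x167b = 0x56fa
One's complement: ~0x56fa
Checksum = 0xa905


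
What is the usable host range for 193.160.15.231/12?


Network: 193.160.0.0
Broadcast: 193.175.255.255
First usable = network + 1
Last usable = broadcast - 1
Range: 193.160.0.1 to 193.175.255.254


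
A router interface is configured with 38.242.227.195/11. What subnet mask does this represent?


/11 means 11 network bits, 21 host bits
Binary: 11111111111000000000000000000000
Mask: 255.224.0.0


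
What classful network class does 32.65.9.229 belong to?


First octet: 32
Binary: 00100000
0xxxxxxx -> Class A (1-126)
Class A, default mask 255.0.0.0 (/8)


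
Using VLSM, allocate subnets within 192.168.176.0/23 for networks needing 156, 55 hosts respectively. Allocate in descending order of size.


156 hosts -> /24 (254 usable): 192.168.176.0/24
55 hosts -> /26 (62 usable): 192.168.177.0/26
Allocation: 192.168.176.0/24 (156 hosts, 254 usable); 192.168.177.0/26 (55 hosts, 62 usable)


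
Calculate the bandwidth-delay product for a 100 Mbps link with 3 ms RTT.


BDP = bandwidth * RTT
= 100 Mbps * 3 ms
= 100 * 1e6 * 3 / 1000 bits
= 300000 bits
= 37500 bytes
= 36.6211 KB
BDP = 300000 bits (37500 bytes)


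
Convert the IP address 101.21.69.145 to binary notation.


101 = 01100101
21 = 00010101
69 = 01000101
145 = 10010001
Binary: 01100101.00010101.01000101.10010001


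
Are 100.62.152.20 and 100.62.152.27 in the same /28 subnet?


Mask: 255.255.255.240
100.62.152.20 AND mask = 100.62.152.16
100.62.152.27 AND mask = 100.62.152.16
Yes, same subnet (100.62.152.16)


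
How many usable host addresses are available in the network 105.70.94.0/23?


Host bits = 32 - 23 = 9
Total addresses = 2^9 = 512
Usable = total - 2 (network and broadcast)
Usable hosts: 510


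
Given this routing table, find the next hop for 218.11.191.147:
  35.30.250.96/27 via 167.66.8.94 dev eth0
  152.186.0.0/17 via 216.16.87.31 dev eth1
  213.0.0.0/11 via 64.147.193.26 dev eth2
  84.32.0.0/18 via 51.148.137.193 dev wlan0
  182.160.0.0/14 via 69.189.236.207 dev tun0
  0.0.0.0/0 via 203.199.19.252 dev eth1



Longest prefix match for 218.11.191.147:
  /27 35.30.250.96: no
  /17 152.186.0.0: no
  /11 213.0.0.0: no
  /18 84.32.0.0: no
  /14 182.160.0.0: no
  /0 0.0.0.0: MATCH
Selected: next-hop 203.199.19.252 via eth1 (matched /0)


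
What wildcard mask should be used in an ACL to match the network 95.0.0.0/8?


Subnet mask: 255.0.0.0
Wildcard = 255.255.255.255 - subnet mask
255 - 255 = 0
255 - 0 = 255
255 - 0 = 255
255 - 0 = 255
Wildcard: 0.255.255.255


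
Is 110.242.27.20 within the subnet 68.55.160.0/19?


Subnet network: 68.55.160.0
Test IP AND mask: 110.242.0.0
No, 110.242.27.20 is not in 68.55.160.0/19


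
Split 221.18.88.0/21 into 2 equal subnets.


New prefix = 21 + 1 = 22
Each subnet has 1024 addresses
  221.18.88.0/22
  221.18.92.0/22
Subnets: 221.18.88.0/22, 221.18.92.0/22


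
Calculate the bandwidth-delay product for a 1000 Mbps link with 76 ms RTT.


BDP = bandwidth * RTT
= 1000 Mbps * 76 ms
= 1000 * 1e6 * 76 / 1000 bits
= 76000000 bits
= 9500000 bytes
= 9277.3438 KB
BDP = 76000000 bits (9500000 bytes)


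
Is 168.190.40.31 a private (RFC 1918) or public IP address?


RFC 1918 private ranges:
  10.0.0.0/8 (10.0.0.0 - 10.255.255.255)
  172.16.0.0/12 (172.16.0.0 - 172.31.255.255)
  192.168.0.0/16 (192.168.0.0 - 192.168.255.255)
Public (not in any RFC 1918 range)


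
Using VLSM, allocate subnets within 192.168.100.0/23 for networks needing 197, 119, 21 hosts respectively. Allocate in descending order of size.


197 hosts -> /24 (254 usable): 192.168.100.0/24
119 hosts -> /25 (126 usable): 192.168.101.0/25
21 hosts -> /27 (30 usable): 192.168.101.128/27
Allocation: 192.168.100.0/24 (197 hosts, 254 usable); 192.168.101.0/25 (119 hosts, 126 usable); 192.168.101.128/27 (21 hosts, 30 usable)


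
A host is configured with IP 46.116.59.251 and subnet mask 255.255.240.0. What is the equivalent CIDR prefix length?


Binary: 11111111.11111111.11110000.00000000
Count leading 1s
Prefix: /20


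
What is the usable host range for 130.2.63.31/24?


Network: 130.2.63.0
Broadcast: 130.2.63.255
First usable = network + 1
Last usable = broadcast - 1
Range: 130.2.63.1 to 130.2.63.254


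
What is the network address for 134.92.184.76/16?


IP:   10000110.01011100.10111000.01001100
Mask: 11111111.11111111.00000000.00000000
AND operation:
Net:  10000110.01011100.00000000.00000000
Network: 134.92.0.0/16


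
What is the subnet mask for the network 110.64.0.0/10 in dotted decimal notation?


/10 means 10 network bits, 22 host bits
Binary: 11111111110000000000000000000000
Mask: 255.192.0.0


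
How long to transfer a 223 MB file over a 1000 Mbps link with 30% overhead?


Effective throughput = 1000 * (1 - 30/100) = 700 Mbps
File size in Mb = 223 * 8 = 1784 Mb
Time = 1784 / 700
Time = 2.5486 seconds


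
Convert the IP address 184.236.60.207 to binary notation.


184 = 10111000
236 = 11101100
60 = 00111100
207 = 11001111
Binary: 10111000.11101100.00111100.11001111


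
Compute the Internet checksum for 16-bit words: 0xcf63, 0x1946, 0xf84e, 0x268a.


Sum all words (with carry folding):
+ 0xcf63 = 0xcf63
+ 0x1946 = 0xe8a9
+ 0xf84e = 0xe0f8
+ 0x268a = 0x0783
One's complement: ~0x0783
Checksum = 0xf87c


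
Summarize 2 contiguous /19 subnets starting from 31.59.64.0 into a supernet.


Original prefix: /19
Number of subnets: 2 = 2^1
New prefix = 19 - 1 = 18
Supernet: 31.59.64.0/18


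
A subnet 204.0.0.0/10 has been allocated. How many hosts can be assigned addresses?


Host bits = 32 - 10 = 22
Total addresses = 2^22 = 4194304
Usable = total - 2 (network and broadcast)
Usable hosts: 4194302


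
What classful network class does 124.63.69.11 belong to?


First octet: 124
Binary: 01111100
0xxxxxxx -> Class A (1-126)
Class A, default mask 255.0.0.0 (/8)


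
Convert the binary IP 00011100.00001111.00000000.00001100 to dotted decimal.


00011100 = 28
00001111 = 15
00000000 = 0
00001100 = 12
IP: 28.15.0.12


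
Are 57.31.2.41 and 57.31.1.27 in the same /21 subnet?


Mask: 255.255.248.0
57.31.2.41 AND mask = 57.31.0.0
57.31.1.27 AND mask = 57.31.0.0
Yes, same subnet (57.31.0.0)


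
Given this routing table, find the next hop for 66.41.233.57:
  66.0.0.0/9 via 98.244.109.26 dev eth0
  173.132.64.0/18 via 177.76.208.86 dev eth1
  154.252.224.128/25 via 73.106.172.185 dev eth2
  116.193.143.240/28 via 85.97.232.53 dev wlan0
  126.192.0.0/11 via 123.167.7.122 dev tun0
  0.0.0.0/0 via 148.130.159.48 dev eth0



Longest prefix match for 66.41.233.57:
  /9 66.0.0.0: MATCH
  /18 173.132.64.0: no
  /25 154.252.224.128: no
  /28 116.193.143.240: no
  /11 126.192.0.0: no
  /0 0.0.0.0: MATCH
Selected: next-hop 98.244.109.26 via eth0 (matched /9)


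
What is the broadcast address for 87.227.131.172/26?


Network: 87.227.131.128/26
Host bits = 6
Set all host bits to 1:
Broadcast: 87.227.131.191


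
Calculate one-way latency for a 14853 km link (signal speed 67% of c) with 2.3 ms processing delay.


Speed = 0.67 * 3e5 km/s = 201000 km/s
Propagation delay = 14853 / 201000 = 0.0739 s = 73.8955 ms
Processing delay = 2.3 ms
Total one-way latency = 76.1955 ms


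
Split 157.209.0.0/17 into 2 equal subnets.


New prefix = 17 + 1 = 18
Each subnet has 16384 addresses
  157.209.0.0/18
  157.209.64.0/18
Subnets: 157.209.0.0/18, 157.209.64.0/18


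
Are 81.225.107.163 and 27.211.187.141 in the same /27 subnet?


Mask: 255.255.255.224
81.225.107.163 AND mask = 81.225.107.160
27.211.187.141 AND mask = 27.211.187.128
No, different subnets (81.225.107.160 vs 27.211.187.128)


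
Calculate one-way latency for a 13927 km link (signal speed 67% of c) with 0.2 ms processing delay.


Speed = 0.67 * 3e5 km/s = 201000 km/s
Propagation delay = 13927 / 201000 = 0.0693 s = 69.2886 ms
Processing delay = 0.2 ms
Total one-way latency = 69.4886 ms


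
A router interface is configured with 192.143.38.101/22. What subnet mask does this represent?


/22 means 22 network bits, 10 host bits
Binary: 11111111111111111111110000000000
Mask: 255.255.252.0


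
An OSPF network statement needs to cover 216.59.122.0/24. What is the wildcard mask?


Subnet mask: 255.255.255.0
Wildcard = 255.255.255.255 - subnet mask
255 - 255 = 0
255 - 255 = 0
255 - 255 = 0
255 - 0 = 255
Wildcard: 0.0.0.255


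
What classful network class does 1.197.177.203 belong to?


First octet: 1
Binary: 00000001
0xxxxxxx -> Class A (1-126)
Class A, default mask 255.0.0.0 (/8)


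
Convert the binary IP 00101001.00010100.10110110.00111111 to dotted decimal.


00101001 = 41
00010100 = 20
10110110 = 182
00111111 = 63
IP: 41.20.182.63


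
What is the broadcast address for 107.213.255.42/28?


Network: 107.213.255.32/28
Host bits = 4
Set all host bits to 1:
Broadcast: 107.213.255.47


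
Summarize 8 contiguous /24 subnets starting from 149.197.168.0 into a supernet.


Original prefix: /24
Number of subnets: 8 = 2^3
New prefix = 24 - 3 = 21
Supernet: 149.197.168.0/21


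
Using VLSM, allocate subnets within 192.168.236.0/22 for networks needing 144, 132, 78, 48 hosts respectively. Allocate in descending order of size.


144 hosts -> /24 (254 usable): 192.168.236.0/24
132 hosts -> /24 (254 usable): 192.168.237.0/24
78 hosts -> /25 (126 usable): 192.168.238.0/25
48 hosts -> /26 (62 usable): 192.168.238.128/26
Allocation: 192.168.236.0/24 (144 hosts, 254 usable); 192.168.237.0/24 (132 hosts, 254 usable); 192.168.238.0/25 (78 hosts, 126 usable); 192.168.238.128/26 (48 hosts, 62 usable)


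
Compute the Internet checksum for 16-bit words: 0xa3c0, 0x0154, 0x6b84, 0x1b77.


Sum all words (with carry folding):
+ 0xa3c0 = 0xa3c0
+ 0x0154 = 0xa514
+ 0x6b84 = 0x1099
+ 0x1b77 = 0x2c10
One's complement: ~0x2c10
Checksum = 0xd3ef


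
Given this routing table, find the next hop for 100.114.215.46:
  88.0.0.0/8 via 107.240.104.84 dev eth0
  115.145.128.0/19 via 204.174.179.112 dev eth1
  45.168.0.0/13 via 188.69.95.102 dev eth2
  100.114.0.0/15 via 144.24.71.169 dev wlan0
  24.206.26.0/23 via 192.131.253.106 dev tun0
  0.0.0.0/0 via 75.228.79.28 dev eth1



Longest prefix match for 100.114.215.46:
  /8 88.0.0.0: no
  /19 115.145.128.0: no
  /13 45.168.0.0: no
  /15 100.114.0.0: MATCH
  /23 24.206.26.0: no
  /0 0.0.0.0: MATCH
Selected: next-hop 144.24.71.169 via wlan0 (matched /15)


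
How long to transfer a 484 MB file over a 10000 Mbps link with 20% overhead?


Effective throughput = 10000 * (1 - 20/100) = 8000 Mbps
File size in Mb = 484 * 8 = 3872 Mb
Time = 3872 / 8000
Time = 0.484 seconds


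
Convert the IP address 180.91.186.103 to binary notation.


180 = 10110100
91 = 01011011
186 = 10111010
103 = 01100111
Binary: 10110100.01011011.10111010.01100111


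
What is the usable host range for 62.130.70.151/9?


Network: 62.128.0.0
Broadcast: 62.255.255.255
First usable = network + 1
Last usable = broadcast - 1
Range: 62.128.0.1 to 62.255.255.254


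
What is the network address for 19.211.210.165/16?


IP:   00010011.11010011.11010010.10100101
Mask: 11111111.11111111.00000000.00000000
AND operation:
Net:  00010011.11010011.00000000.00000000
Network: 19.211.0.0/16


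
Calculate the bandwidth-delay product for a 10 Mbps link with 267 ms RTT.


BDP = bandwidth * RTT
= 10 Mbps * 267 ms
= 10 * 1e6 * 267 / 1000 bits
= 2670000 bits
= 333750 bytes
= 325.9277 KB
BDP = 2670000 bits (333750 bytes)


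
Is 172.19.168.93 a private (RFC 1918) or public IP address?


RFC 1918 private ranges:
  10.0.0.0/8 (10.0.0.0 - 10.255.255.255)
  172.16.0.0/12 (172.16.0.0 - 172.31.255.255)
  192.168.0.0/16 (192.168.0.0 - 192.168.255.255)
Private (in 172.16.0.0/12)


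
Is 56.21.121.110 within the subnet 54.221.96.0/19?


Subnet network: 54.221.96.0
Test IP AND mask: 56.21.96.0
No, 56.21.121.110 is not in 54.221.96.0/19


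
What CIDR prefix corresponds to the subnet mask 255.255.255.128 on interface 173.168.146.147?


Binary: 11111111.11111111.11111111.10000000
Count leading 1s
Prefix: /25


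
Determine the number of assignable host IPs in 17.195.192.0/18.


Host bits = 32 - 18 = 14
Total addresses = 2^14 = 16384
Usable = total - 2 (network and broadcast)
Usable hosts: 16382


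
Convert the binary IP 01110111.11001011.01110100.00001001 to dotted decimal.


01110111 = 119
11001011 = 203
01110100 = 116
00001001 = 9
IP: 119.203.116.9


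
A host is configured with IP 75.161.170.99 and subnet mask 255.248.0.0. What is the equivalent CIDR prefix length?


Binary: 11111111.11111000.00000000.00000000
Count leading 1s
Prefix: /13


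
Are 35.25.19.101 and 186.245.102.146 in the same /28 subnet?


Mask: 255.255.255.240
35.25.19.101 AND mask = 35.25.19.96
186.245.102.146 AND mask = 186.245.102.144
No, different subnets (35.25.19.96 vs 186.245.102.144)


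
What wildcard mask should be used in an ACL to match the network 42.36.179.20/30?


Subnet mask: 255.255.255.252
Wildcard = 255.255.255.255 - subnet mask
255 - 255 = 0
255 - 255 = 0
255 - 255 = 0
255 - 252 = 3
Wildcard: 0.0.0.3


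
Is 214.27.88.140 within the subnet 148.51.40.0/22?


Subnet network: 148.51.40.0
Test IP AND mask: 214.27.88.0
No, 214.27.88.140 is not in 148.51.40.0/22


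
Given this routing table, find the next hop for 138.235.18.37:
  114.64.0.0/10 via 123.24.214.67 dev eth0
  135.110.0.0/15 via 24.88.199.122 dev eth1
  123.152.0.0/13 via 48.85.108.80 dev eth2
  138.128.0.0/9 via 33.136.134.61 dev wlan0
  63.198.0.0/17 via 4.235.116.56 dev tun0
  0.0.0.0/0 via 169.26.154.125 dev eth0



Longest prefix match for 138.235.18.37:
  /10 114.64.0.0: no
  /15 135.110.0.0: no
  /13 123.152.0.0: no
  /9 138.128.0.0: MATCH
  /17 63.198.0.0: no
  /0 0.0.0.0: MATCH
Selected: next-hop 33.136.134.61 via wlan0 (matched /9)


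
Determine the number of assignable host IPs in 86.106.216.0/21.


Host bits = 32 - 21 = 11
Total addresses = 2^11 = 2048
Usable = total - 2 (network and broadcast)
Usable hosts: 2046


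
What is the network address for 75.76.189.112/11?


IP:   01001011.01001100.10111101.01110000
Mask: 11111111.11100000.00000000.00000000
AND operation:
Net:  01001011.01000000.00000000.00000000
Network: 75.64.0.0/11


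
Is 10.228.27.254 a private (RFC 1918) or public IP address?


RFC 1918 private ranges:
  10.0.0.0/8 (10.0.0.0 - 10.255.255.255)
  172.16.0.0/12 (172.16.0.0 - 172.31.255.255)
  192.168.0.0/16 (192.168.0.0 - 192.168.255.255)
Private (in 10.0.0.0/8)


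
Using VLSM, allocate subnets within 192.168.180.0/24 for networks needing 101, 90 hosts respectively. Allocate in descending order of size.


101 hosts -> /25 (126 usable): 192.168.180.0/25
90 hosts -> /25 (126 usable): 192.168.180.128/25
Allocation: 192.168.180.0/25 (101 hosts, 126 usable); 192.168.180.128/25 (90 hosts, 126 usable)


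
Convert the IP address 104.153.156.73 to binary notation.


104 = 01101000
153 = 10011001
156 = 10011100
73 = 01001001
Binary: 01101000.10011001.10011100.01001001


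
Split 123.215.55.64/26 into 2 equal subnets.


New prefix = 26 + 1 = 27
Each subnet has 32 addresses
  123.215.55.64/27
  123.215.55.96/27
Subnets: 123.215.55.64/27, 123.215.55.96/27


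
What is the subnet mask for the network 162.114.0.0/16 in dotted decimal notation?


/16 means 16 network bits, 16 host bits
Binary: 11111111111111110000000000000000
Mask: 255.255.0.0


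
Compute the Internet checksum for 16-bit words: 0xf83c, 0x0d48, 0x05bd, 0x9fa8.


Sum all words (with carry folding):
+ 0xf83c = 0xf83c
+ 0x0d48 = 0x0585
+ 0x05bd = 0x0b42
+ 0x9fa8 = 0xaaea
One's complement: ~0xaaea
Checksum = 0x5515


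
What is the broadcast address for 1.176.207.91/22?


Network: 1.176.204.0/22
Host bits = 10
Set all host bits to 1:
Broadcast: 1.176.207.255


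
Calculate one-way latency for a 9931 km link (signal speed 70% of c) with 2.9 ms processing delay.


Speed = 0.7 * 3e5 km/s = 210000 km/s
Propagation delay = 9931 / 210000 = 0.0473 s = 47.2905 ms
Processing delay = 2.9 ms
Total one-way latency = 50.1905 ms


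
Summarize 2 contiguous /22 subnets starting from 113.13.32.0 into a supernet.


Original prefix: /22
Number of subnets: 2 = 2^1
New prefix = 22 - 1 = 21
Supernet: 113.13.32.0/21


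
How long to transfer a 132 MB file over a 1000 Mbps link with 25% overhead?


Effective throughput = 1000 * (1 - 25/100) = 750 Mbps
File size in Mb = 132 * 8 = 1056 Mb
Time = 1056 / 750
Time = 1.408 seconds


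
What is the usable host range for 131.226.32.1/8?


Network: 131.0.0.0
Broadcast: 131.255.255.255
First usable = network + 1
Last usable = broadcast - 1
Range: 131.0.0.1 to 131.255.255.254


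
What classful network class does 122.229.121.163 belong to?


First octet: 122
Binary: 01111010
0xxxxxxx -> Class A (1-126)
Class A, default mask 255.0.0.0 (/8)


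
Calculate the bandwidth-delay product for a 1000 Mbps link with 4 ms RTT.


BDP = bandwidth * RTT
= 1000 Mbps * 4 ms
= 1000 * 1e6 * 4 / 1000 bits
= 4000000 bits
= 500000 bytes
= 488.2812 KB
BDP = 4000000 bits (500000 bytes)


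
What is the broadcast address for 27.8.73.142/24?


Network: 27.8.73.0/24
Host bits = 8
Set all host bits to 1:
Broadcast: 27.8.73.255


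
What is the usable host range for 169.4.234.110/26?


Network: 169.4.234.64
Broadcast: 169.4.234.127
First usable = network + 1
Last usable = broadcast - 1
Range: 169.4.234.65 to 169.4.234.126


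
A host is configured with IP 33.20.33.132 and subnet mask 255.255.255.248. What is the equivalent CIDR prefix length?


Binary: 11111111.11111111.11111111.11111000
Count leading 1s
Prefix: /29


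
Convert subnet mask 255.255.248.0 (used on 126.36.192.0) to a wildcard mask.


Subnet mask: 255.255.248.0
Wildcard = 255.255.255.255 - subnet mask
255 - 255 = 0
255 - 255 = 0
255 - 248 = 7
255 - 0 = 255
Wildcard: 0.0.7.255


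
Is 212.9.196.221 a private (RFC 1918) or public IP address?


RFC 1918 private ranges:
  10.0.0.0/8 (10.0.0.0 - 10.255.255.255)
  172.16.0.0/12 (172.16.0.0 - 172.31.255.255)
  192.168.0.0/16 (192.168.0.0 - 192.168.255.255)
Public (not in any RFC 1918 range)


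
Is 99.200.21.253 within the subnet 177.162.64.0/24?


Subnet network: 177.162.64.0
Test IP AND mask: 99.200.21.0
No, 99.200.21.253 is not in 177.162.64.0/24


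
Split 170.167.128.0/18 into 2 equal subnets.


New prefix = 18 + 1 = 19
Each subnet has 8192 addresses
  170.167.128.0/19
  170.167.160.0/19
Subnets: 170.167.128.0/19, 170.167.160.0/19


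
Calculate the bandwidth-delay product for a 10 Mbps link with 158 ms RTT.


BDP = bandwidth * RTT
= 10 Mbps * 158 ms
= 10 * 1e6 * 158 / 1000 bits
= 1580000 bits
= 197500 bytes
= 192.8711 KB
BDP = 1580000 bits (197500 bytes)


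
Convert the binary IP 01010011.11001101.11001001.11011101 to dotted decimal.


01010011 = 83
11001101 = 205
11001001 = 201
11011101 = 221
IP: 83.205.201.221


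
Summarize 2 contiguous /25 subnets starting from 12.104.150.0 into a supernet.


Original prefix: /25
Number of subnets: 2 = 2^1
New prefix = 25 - 1 = 24
Supernet: 12.104.150.0/24


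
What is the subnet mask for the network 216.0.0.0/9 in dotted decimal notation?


/9 means 9 network bits, 23 host bits
Binary: 11111111100000000000000000000000
Mask: 255.128.0.0


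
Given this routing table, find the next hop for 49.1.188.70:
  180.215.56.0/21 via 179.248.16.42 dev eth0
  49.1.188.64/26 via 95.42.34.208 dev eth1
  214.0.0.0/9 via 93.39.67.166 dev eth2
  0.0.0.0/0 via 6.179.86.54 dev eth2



Longest prefix match for 49.1.188.70:
  /21 180.215.56.0: no
  /26 49.1.188.64: MATCH
  /9 214.0.0.0: no
  /0 0.0.0.0: MATCH
Selected: next-hop 95.42.34.208 via eth1 (matched /26)


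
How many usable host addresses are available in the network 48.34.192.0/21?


Host bits = 32 - 21 = 11
Total addresses = 2^11 = 2048
Usable = total - 2 (network and broadcast)
Usable hosts: 2046


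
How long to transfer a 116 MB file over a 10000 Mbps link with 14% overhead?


Effective throughput = 10000 * (1 - 14/100) = 8600 Mbps
File size in Mb = 116 * 8 = 928 Mb
Time = 928 / 8600
Time = 0.1079 seconds


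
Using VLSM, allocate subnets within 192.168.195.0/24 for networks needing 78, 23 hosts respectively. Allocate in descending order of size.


78 hosts -> /25 (126 usable): 192.168.195.0/25
23 hosts -> /27 (30 usable): 192.168.195.128/27
Allocation: 192.168.195.0/25 (78 hosts, 126 usable); 192.168.195.128/27 (23 hosts, 30 usable)


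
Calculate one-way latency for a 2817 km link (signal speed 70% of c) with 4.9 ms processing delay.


Speed = 0.7 * 3e5 km/s = 210000 km/s
Propagation delay = 2817 / 210000 = 0.0134 s = 13.4143 ms
Processing delay = 4.9 ms
Total one-way latency = 18.3143 ms


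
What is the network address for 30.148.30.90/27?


IP:   00011110.10010100.00011110.01011010
Mask: 11111111.11111111.11111111.11100000
AND operation:
Net:  00011110.10010100.00011110.01000000
Network: 30.148.30.64/27


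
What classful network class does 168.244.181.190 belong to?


First octet: 168
Binary: 10101000
10xxxxxx -> Class B (128-191)
Class B, default mask 255.255.0.0 (/16)


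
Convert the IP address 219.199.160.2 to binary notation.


219 = 11011011
199 = 11000111
160 = 10100000
2 = 00000010
Binary: 11011011.11000111.10100000.00000010


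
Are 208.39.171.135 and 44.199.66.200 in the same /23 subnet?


Mask: 255.255.254.0
208.39.171.135 AND mask = 208.39.170.0
44.199.66.200 AND mask = 44.199.66.0
No, different subnets (208.39.170.0 vs 44.199.66.0)


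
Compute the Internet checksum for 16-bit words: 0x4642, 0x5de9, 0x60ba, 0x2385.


Sum all words (with carry folding):
+ 0x4642 = 0x4642
+ 0x5de9 = 0xa42b
+ 0x60ba = 0x04e6
+ 0x2385 = 0x286b
One's complement: ~0x286b
Checksum = 0xd794


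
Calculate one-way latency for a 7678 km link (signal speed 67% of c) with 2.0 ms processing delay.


Speed = 0.67 * 3e5 km/s = 201000 km/s
Propagation delay = 7678 / 201000 = 0.0382 s = 38.199 ms
Processing delay = 2.0 ms
Total one-way latency = 40.199 ms


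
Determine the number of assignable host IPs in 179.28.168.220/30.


Host bits = 32 - 30 = 2
Total addresses = 2^2 = 4
Usable = total - 2 (network and broadcast)
Usable hosts: 2


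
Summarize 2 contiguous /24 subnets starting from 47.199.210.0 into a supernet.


Original prefix: /24
Number of subnets: 2 = 2^1
New prefix = 24 - 1 = 23
Supernet: 47.199.210.0/23


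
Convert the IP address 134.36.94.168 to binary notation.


134 = 10000110
36 = 00100100
94 = 01011110
168 = 10101000
Binary: 10000110.00100100.01011110.10101000


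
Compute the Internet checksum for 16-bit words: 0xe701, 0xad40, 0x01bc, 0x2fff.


Sum all words (with carry folding):
+ 0xe701 = 0xe701
+ 0xad40 = 0x9442
+ 0x01bc = 0x95fe
+ 0x2fff = 0xc5fd
One's complement: ~0xc5fd
Checksum = 0x3a02


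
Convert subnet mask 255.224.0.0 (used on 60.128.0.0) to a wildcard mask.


Subnet mask: 255.224.0.0
Wildcard = 255.255.255.255 - subnet mask
255 - 255 = 0
255 - 224 = 31
255 - 0 = 255
255 - 0 = 255
Wildcard: 0.31.255.255


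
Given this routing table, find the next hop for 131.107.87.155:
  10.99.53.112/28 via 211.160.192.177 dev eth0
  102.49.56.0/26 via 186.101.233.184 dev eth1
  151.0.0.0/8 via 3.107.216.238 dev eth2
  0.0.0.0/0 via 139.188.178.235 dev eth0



Longest prefix match for 131.107.87.155:
  /28 10.99.53.112: no
  /26 102.49.56.0: no
  /8 151.0.0.0: no
  /0 0.0.0.0: MATCH
Selected: next-hop 139.188.178.235 via eth0 (matched /0)


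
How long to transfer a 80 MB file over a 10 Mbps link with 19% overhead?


Effective throughput = 10 * (1 - 19/100) = 8.1 Mbps
File size in Mb = 80 * 8 = 640 Mb
Time = 640 / 8.1
Time = 79.0123 seconds


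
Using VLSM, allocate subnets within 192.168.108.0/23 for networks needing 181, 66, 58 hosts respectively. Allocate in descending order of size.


181 hosts -> /24 (254 usable): 192.168.108.0/24
66 hosts -> /25 (126 usable): 192.168.109.0/25
58 hosts -> /26 (62 usable): 192.168.109.128/26
Allocation: 192.168.108.0/24 (181 hosts, 254 usable); 192.168.109.0/25 (66 hosts, 126 usable); 192.168.109.128/26 (58 hosts, 62 usable)


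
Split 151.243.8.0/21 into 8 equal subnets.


New prefix = 21 + 3 = 24
Each subnet has 256 addresses
  151.243.8.0/24
  151.243.9.0/24
  151.243.10.0/24
  151.243.11.0/24
  151.243.12.0/24
  151.243.13.0/24
  151.243.14.0/24
  151.243.15.0/24
Subnets: 151.243.8.0/24, 151.243.9.0/24, 151.243.10.0/24, 151.243.11.0/24, 151.243.12.0/24, 151.243.13.0/24, 151.243.14.0/24, 151.243.15.0/24


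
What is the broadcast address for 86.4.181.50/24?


Network: 86.4.181.0/24
Host bits = 8
Set all host bits to 1:
Broadcast: 86.4.181.255


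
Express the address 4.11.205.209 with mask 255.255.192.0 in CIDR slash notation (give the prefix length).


Binary: 11111111.11111111.11000000.00000000
Count leading 1s
Prefix: /18


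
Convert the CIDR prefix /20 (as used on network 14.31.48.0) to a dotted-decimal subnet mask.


/20 means 20 network bits, 12 host bits
Binary: 11111111111111111111000000000000
Mask: 255.255.240.0


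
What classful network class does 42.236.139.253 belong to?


First octet: 42
Binary: 00101010
0xxxxxxx -> Class A (1-126)
Class A, default mask 255.0.0.0 (/8)


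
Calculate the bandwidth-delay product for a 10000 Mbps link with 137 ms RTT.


BDP = bandwidth * RTT
= 10000 Mbps * 137 ms
= 10000 * 1e6 * 137 / 1000 bits
= 1370000000 bits
= 171250000 bytes
= 167236.3281 KB
BDP = 1370000000 bits (171250000 bytes)


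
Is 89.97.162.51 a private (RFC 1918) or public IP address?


RFC 1918 private ranges:
  10.0.0.0/8 (10.0.0.0 - 10.255.255.255)
  172.16.0.0/12 (172.16.0.0 - 172.31.255.255)
  192.168.0.0/16 (192.168.0.0 - 192.168.255.255)
Public (not in any RFC 1918 range)


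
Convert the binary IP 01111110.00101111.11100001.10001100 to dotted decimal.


01111110 = 126
00101111 = 47
11100001 = 225
10001100 = 140
IP: 126.47.225.140


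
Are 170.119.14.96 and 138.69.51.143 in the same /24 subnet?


Mask: 255.255.255.0
170.119.14.96 AND mask = 170.119.14.0
138.69.51.143 AND mask = 138.69.51.0
No, different subnets (170.119.14.0 vs 138.69.51.0)


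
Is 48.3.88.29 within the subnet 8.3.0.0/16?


Subnet network: 8.3.0.0
Test IP AND mask: 48.3.0.0
No, 48.3.88.29 is not in 8.3.0.0/16


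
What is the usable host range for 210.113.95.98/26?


Network: 210.113.95.64
Broadcast: 210.113.95.127
First usable = network + 1
Last usable = broadcast - 1
Range: 210.113.95.65 to 210.113.95.126


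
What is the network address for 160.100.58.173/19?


IP:   10100000.01100100.00111010.10101101
Mask: 11111111.11111111.11100000.00000000
AND operation:
Net:  10100000.01100100.00100000.00000000
Network: 160.100.32.0/19


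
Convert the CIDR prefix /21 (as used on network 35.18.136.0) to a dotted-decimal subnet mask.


/21 means 21 network bits, 11 host bits
Binary: 11111111111111111111100000000000
Mask: 255.255.248.0


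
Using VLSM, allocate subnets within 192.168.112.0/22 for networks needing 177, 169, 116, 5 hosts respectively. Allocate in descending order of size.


177 hosts -> /24 (254 usable): 192.168.112.0/24
169 hosts -> /24 (254 usable): 192.168.113.0/24
116 hosts -> /25 (126 usable): 192.168.114.0/25
5 hosts -> /29 (6 usable): 192.168.114.128/29
Allocation: 192.168.112.0/24 (177 hosts, 254 usable); 192.168.113.0/24 (169 hosts, 254 usable); 192.168.114.0/25 (116 hosts, 126 usable); 192.168.114.128/29 (5 hosts, 6 usable)


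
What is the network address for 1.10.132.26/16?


IP:   00000001.00001010.10000100.00011010
Mask: 11111111.11111111.00000000.00000000
AND operation:
Net:  00000001.00001010.00000000.00000000
Network: 1.10.0.0/16


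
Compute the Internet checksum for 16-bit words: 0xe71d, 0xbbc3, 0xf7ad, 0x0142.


Sum all words (with carry folding):
+ 0xe71d = 0xe71d
+ 0xbbc3 = 0xa2e1
+ 0xf7ad = 0x9a8f
+ 0x0142 = 0x9bd1
One's complement: ~0x9bd1
Checksum = 0x642e


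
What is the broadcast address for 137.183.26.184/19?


Network: 137.183.0.0/19
Host bits = 13
Set all host bits to 1:
Broadcast: 137.183.31.255


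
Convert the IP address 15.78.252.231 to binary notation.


15 = 00001111
78 = 01001110
252 = 11111100
231 = 11100111
Binary: 00001111.01001110.11111100.11100111


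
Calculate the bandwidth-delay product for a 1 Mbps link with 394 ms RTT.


BDP = bandwidth * RTT
= 1 Mbps * 394 ms
= 1 * 1e6 * 394 / 1000 bits
= 394000 bits
= 49250 bytes
= 48.0957 KB
BDP = 394000 bits (49250 bytes)


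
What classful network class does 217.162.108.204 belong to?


First octet: 217
Binary: 11011001
110xxxxx -> Class C (192-223)
Class C, default mask 255.255.255.0 (/24)


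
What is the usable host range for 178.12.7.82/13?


Network: 178.8.0.0
Broadcast: 178.15.255.255
First usable = network + 1
Last usable = broadcast - 1
Range: 178.8.0.1 to 178.15.255.254


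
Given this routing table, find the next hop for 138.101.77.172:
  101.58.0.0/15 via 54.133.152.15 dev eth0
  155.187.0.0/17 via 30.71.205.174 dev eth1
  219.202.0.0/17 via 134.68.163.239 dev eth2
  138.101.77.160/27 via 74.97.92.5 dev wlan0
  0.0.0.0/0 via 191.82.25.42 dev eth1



Longest prefix match for 138.101.77.172:
  /15 101.58.0.0: no
  /17 155.187.0.0: no
  /17 219.202.0.0: no
  /27 138.101.77.160: MATCH
  /0 0.0.0.0: MATCH
Selected: next-hop 74.97.92.5 via wlan0 (matched /27)


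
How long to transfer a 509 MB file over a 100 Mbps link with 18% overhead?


Effective throughput = 100 * (1 - 18/100) = 82 Mbps
File size in Mb = 509 * 8 = 4072 Mb
Time = 4072 / 82
Time = 49.6585 seconds


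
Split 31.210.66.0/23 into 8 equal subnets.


New prefix = 23 + 3 = 26
Each subnet has 64 addresses
  31.210.66.0/26
  31.210.66.64/26
  31.210.66.128/26
  31.210.66.192/26
  31.210.67.0/26
  31.210.67.64/26
  31.210.67.128/26
  31.210.67.192/26
Subnets: 31.210.66.0/26, 31.210.66.64/26, 31.210.66.128/26, 31.210.66.192/26, 31.210.67.0/26, 31.210.67.64/26, 31.210.67.128/26, 31.210.67.192/26


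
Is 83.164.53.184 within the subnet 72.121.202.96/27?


Subnet network: 72.121.202.96
Test IP AND mask: 83.164.53.160
No, 83.164.53.184 is not in 72.121.202.96/27


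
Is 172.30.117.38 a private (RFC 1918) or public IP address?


RFC 1918 private ranges:
  10.0.0.0/8 (10.0.0.0 - 10.255.255.255)
  172.16.0.0/12 (172.16.0.0 - 172.31.255.255)
  192.168.0.0/16 (192.168.0.0 - 192.168.255.255)
Private (in 172.16.0.0/12)


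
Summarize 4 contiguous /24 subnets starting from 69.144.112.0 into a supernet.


Original prefix: /24
Number of subnets: 4 = 2^2
New prefix = 24 - 2 = 22
Supernet: 69.144.112.0/22


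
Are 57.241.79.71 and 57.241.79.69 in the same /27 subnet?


Mask: 255.255.255.224
57.241.79.71 AND mask = 57.241.79.64
57.241.79.69 AND mask = 57.241.79.64
Yes, same subnet (57.241.79.64)


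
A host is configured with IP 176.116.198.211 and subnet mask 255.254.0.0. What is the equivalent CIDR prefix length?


Binary: 11111111.11111110.00000000.00000000
Count leading 1s
Prefix: /15


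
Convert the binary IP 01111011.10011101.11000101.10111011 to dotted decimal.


01111011 = 123
10011101 = 157
11000101 = 197
10111011 = 187
IP: 123.157.197.187


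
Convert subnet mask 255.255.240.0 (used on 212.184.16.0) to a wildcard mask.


Subnet mask: 255.255.240.0
Wildcard = 255.255.255.255 - subnet mask
255 - 255 = 0
255 - 255 = 0
255 - 240 = 15
255 - 0 = 255
Wildcard: 0.0.15.255


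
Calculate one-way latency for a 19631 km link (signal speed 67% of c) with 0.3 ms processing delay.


Speed = 0.67 * 3e5 km/s = 201000 km/s
Propagation delay = 19631 / 201000 = 0.0977 s = 97.6667 ms
Processing delay = 0.3 ms
Total one-way latency = 97.9667 ms


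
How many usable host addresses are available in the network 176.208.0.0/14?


Host bits = 32 - 14 = 18
Total addresses = 2^18 = 262144
Usable = total - 2 (network and broadcast)
Usable hosts: 262142


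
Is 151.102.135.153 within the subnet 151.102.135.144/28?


Subnet network: 151.102.135.144
Test IP AND mask: 151.102.135.144
Yes, 151.102.135.153 is in 151.102.135.144/28


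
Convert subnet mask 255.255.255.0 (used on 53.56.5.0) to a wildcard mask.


Subnet mask: 255.255.255.0
Wildcard = 255.255.255.255 - subnet mask
255 - 255 = 0
255 - 255 = 0
255 - 255 = 0
255 - 0 = 255
Wildcard: 0.0.0.255
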